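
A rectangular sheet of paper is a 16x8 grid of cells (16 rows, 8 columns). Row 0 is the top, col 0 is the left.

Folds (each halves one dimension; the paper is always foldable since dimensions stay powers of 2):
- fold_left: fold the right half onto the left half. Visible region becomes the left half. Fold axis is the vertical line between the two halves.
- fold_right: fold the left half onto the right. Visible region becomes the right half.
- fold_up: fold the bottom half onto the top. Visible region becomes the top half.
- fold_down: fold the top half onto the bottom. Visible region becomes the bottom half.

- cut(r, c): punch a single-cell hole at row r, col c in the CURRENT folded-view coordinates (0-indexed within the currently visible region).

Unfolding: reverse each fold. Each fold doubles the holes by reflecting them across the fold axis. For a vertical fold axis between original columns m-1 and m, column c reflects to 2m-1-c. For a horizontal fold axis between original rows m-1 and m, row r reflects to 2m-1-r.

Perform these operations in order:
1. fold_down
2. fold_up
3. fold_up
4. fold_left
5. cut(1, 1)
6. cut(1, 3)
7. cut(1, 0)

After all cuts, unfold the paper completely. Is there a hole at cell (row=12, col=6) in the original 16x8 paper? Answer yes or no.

Answer: no

Derivation:
Op 1 fold_down: fold axis h@8; visible region now rows[8,16) x cols[0,8) = 8x8
Op 2 fold_up: fold axis h@12; visible region now rows[8,12) x cols[0,8) = 4x8
Op 3 fold_up: fold axis h@10; visible region now rows[8,10) x cols[0,8) = 2x8
Op 4 fold_left: fold axis v@4; visible region now rows[8,10) x cols[0,4) = 2x4
Op 5 cut(1, 1): punch at orig (9,1); cuts so far [(9, 1)]; region rows[8,10) x cols[0,4) = 2x4
Op 6 cut(1, 3): punch at orig (9,3); cuts so far [(9, 1), (9, 3)]; region rows[8,10) x cols[0,4) = 2x4
Op 7 cut(1, 0): punch at orig (9,0); cuts so far [(9, 0), (9, 1), (9, 3)]; region rows[8,10) x cols[0,4) = 2x4
Unfold 1 (reflect across v@4): 6 holes -> [(9, 0), (9, 1), (9, 3), (9, 4), (9, 6), (9, 7)]
Unfold 2 (reflect across h@10): 12 holes -> [(9, 0), (9, 1), (9, 3), (9, 4), (9, 6), (9, 7), (10, 0), (10, 1), (10, 3), (10, 4), (10, 6), (10, 7)]
Unfold 3 (reflect across h@12): 24 holes -> [(9, 0), (9, 1), (9, 3), (9, 4), (9, 6), (9, 7), (10, 0), (10, 1), (10, 3), (10, 4), (10, 6), (10, 7), (13, 0), (13, 1), (13, 3), (13, 4), (13, 6), (13, 7), (14, 0), (14, 1), (14, 3), (14, 4), (14, 6), (14, 7)]
Unfold 4 (reflect across h@8): 48 holes -> [(1, 0), (1, 1), (1, 3), (1, 4), (1, 6), (1, 7), (2, 0), (2, 1), (2, 3), (2, 4), (2, 6), (2, 7), (5, 0), (5, 1), (5, 3), (5, 4), (5, 6), (5, 7), (6, 0), (6, 1), (6, 3), (6, 4), (6, 6), (6, 7), (9, 0), (9, 1), (9, 3), (9, 4), (9, 6), (9, 7), (10, 0), (10, 1), (10, 3), (10, 4), (10, 6), (10, 7), (13, 0), (13, 1), (13, 3), (13, 4), (13, 6), (13, 7), (14, 0), (14, 1), (14, 3), (14, 4), (14, 6), (14, 7)]
Holes: [(1, 0), (1, 1), (1, 3), (1, 4), (1, 6), (1, 7), (2, 0), (2, 1), (2, 3), (2, 4), (2, 6), (2, 7), (5, 0), (5, 1), (5, 3), (5, 4), (5, 6), (5, 7), (6, 0), (6, 1), (6, 3), (6, 4), (6, 6), (6, 7), (9, 0), (9, 1), (9, 3), (9, 4), (9, 6), (9, 7), (10, 0), (10, 1), (10, 3), (10, 4), (10, 6), (10, 7), (13, 0), (13, 1), (13, 3), (13, 4), (13, 6), (13, 7), (14, 0), (14, 1), (14, 3), (14, 4), (14, 6), (14, 7)]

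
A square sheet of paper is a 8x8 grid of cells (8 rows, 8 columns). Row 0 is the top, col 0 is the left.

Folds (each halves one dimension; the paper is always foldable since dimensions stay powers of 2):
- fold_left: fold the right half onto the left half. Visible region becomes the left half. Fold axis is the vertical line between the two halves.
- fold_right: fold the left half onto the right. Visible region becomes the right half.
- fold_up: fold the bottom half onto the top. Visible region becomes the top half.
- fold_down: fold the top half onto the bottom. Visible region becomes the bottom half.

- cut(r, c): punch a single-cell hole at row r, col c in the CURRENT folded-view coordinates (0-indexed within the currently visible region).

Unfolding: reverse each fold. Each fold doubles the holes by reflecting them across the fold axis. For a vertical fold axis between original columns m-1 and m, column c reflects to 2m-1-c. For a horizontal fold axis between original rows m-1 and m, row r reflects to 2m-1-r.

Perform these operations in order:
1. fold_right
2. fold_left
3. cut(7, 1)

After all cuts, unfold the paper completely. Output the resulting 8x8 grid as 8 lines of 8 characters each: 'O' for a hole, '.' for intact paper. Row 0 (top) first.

Op 1 fold_right: fold axis v@4; visible region now rows[0,8) x cols[4,8) = 8x4
Op 2 fold_left: fold axis v@6; visible region now rows[0,8) x cols[4,6) = 8x2
Op 3 cut(7, 1): punch at orig (7,5); cuts so far [(7, 5)]; region rows[0,8) x cols[4,6) = 8x2
Unfold 1 (reflect across v@6): 2 holes -> [(7, 5), (7, 6)]
Unfold 2 (reflect across v@4): 4 holes -> [(7, 1), (7, 2), (7, 5), (7, 6)]

Answer: ........
........
........
........
........
........
........
.OO..OO.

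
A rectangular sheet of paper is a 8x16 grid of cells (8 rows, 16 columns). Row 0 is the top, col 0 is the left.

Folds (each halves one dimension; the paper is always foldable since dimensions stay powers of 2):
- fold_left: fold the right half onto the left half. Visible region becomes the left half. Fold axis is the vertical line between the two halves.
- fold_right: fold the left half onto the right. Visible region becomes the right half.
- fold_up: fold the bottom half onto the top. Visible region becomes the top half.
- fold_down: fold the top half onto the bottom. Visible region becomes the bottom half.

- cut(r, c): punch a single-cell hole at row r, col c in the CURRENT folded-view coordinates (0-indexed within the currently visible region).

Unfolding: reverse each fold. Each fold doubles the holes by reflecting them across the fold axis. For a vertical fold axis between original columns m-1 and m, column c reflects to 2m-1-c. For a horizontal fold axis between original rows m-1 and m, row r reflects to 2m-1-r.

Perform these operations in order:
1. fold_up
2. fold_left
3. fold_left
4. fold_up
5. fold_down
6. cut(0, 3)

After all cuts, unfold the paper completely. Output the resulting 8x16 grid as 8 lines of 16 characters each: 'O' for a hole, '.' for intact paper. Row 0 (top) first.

Answer: ...OO......OO...
...OO......OO...
...OO......OO...
...OO......OO...
...OO......OO...
...OO......OO...
...OO......OO...
...OO......OO...

Derivation:
Op 1 fold_up: fold axis h@4; visible region now rows[0,4) x cols[0,16) = 4x16
Op 2 fold_left: fold axis v@8; visible region now rows[0,4) x cols[0,8) = 4x8
Op 3 fold_left: fold axis v@4; visible region now rows[0,4) x cols[0,4) = 4x4
Op 4 fold_up: fold axis h@2; visible region now rows[0,2) x cols[0,4) = 2x4
Op 5 fold_down: fold axis h@1; visible region now rows[1,2) x cols[0,4) = 1x4
Op 6 cut(0, 3): punch at orig (1,3); cuts so far [(1, 3)]; region rows[1,2) x cols[0,4) = 1x4
Unfold 1 (reflect across h@1): 2 holes -> [(0, 3), (1, 3)]
Unfold 2 (reflect across h@2): 4 holes -> [(0, 3), (1, 3), (2, 3), (3, 3)]
Unfold 3 (reflect across v@4): 8 holes -> [(0, 3), (0, 4), (1, 3), (1, 4), (2, 3), (2, 4), (3, 3), (3, 4)]
Unfold 4 (reflect across v@8): 16 holes -> [(0, 3), (0, 4), (0, 11), (0, 12), (1, 3), (1, 4), (1, 11), (1, 12), (2, 3), (2, 4), (2, 11), (2, 12), (3, 3), (3, 4), (3, 11), (3, 12)]
Unfold 5 (reflect across h@4): 32 holes -> [(0, 3), (0, 4), (0, 11), (0, 12), (1, 3), (1, 4), (1, 11), (1, 12), (2, 3), (2, 4), (2, 11), (2, 12), (3, 3), (3, 4), (3, 11), (3, 12), (4, 3), (4, 4), (4, 11), (4, 12), (5, 3), (5, 4), (5, 11), (5, 12), (6, 3), (6, 4), (6, 11), (6, 12), (7, 3), (7, 4), (7, 11), (7, 12)]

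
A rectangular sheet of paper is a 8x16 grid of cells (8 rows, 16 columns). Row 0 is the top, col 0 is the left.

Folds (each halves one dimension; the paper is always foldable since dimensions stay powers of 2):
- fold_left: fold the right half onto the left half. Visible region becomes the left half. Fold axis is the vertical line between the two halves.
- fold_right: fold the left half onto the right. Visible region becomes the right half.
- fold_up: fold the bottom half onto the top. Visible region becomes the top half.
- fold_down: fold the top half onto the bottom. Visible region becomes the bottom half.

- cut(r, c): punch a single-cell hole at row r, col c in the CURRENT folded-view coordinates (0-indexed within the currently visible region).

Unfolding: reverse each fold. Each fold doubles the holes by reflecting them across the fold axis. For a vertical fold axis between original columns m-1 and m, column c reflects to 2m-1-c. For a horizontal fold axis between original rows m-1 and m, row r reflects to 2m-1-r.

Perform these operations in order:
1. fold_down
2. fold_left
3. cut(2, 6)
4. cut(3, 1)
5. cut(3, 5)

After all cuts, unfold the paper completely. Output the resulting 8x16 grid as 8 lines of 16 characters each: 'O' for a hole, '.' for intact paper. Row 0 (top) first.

Op 1 fold_down: fold axis h@4; visible region now rows[4,8) x cols[0,16) = 4x16
Op 2 fold_left: fold axis v@8; visible region now rows[4,8) x cols[0,8) = 4x8
Op 3 cut(2, 6): punch at orig (6,6); cuts so far [(6, 6)]; region rows[4,8) x cols[0,8) = 4x8
Op 4 cut(3, 1): punch at orig (7,1); cuts so far [(6, 6), (7, 1)]; region rows[4,8) x cols[0,8) = 4x8
Op 5 cut(3, 5): punch at orig (7,5); cuts so far [(6, 6), (7, 1), (7, 5)]; region rows[4,8) x cols[0,8) = 4x8
Unfold 1 (reflect across v@8): 6 holes -> [(6, 6), (6, 9), (7, 1), (7, 5), (7, 10), (7, 14)]
Unfold 2 (reflect across h@4): 12 holes -> [(0, 1), (0, 5), (0, 10), (0, 14), (1, 6), (1, 9), (6, 6), (6, 9), (7, 1), (7, 5), (7, 10), (7, 14)]

Answer: .O...O....O...O.
......O..O......
................
................
................
................
......O..O......
.O...O....O...O.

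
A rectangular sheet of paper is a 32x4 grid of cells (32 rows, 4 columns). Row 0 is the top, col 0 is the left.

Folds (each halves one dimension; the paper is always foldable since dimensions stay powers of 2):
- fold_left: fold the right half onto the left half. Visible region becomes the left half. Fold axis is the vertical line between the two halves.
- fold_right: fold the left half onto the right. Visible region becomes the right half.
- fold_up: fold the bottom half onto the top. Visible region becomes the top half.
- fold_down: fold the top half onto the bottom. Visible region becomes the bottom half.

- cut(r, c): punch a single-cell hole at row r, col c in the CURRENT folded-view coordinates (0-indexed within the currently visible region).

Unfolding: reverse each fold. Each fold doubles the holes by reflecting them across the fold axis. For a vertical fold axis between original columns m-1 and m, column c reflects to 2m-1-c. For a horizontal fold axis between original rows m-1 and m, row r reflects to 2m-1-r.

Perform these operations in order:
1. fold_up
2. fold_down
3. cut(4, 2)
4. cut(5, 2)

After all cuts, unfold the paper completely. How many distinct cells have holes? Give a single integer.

Op 1 fold_up: fold axis h@16; visible region now rows[0,16) x cols[0,4) = 16x4
Op 2 fold_down: fold axis h@8; visible region now rows[8,16) x cols[0,4) = 8x4
Op 3 cut(4, 2): punch at orig (12,2); cuts so far [(12, 2)]; region rows[8,16) x cols[0,4) = 8x4
Op 4 cut(5, 2): punch at orig (13,2); cuts so far [(12, 2), (13, 2)]; region rows[8,16) x cols[0,4) = 8x4
Unfold 1 (reflect across h@8): 4 holes -> [(2, 2), (3, 2), (12, 2), (13, 2)]
Unfold 2 (reflect across h@16): 8 holes -> [(2, 2), (3, 2), (12, 2), (13, 2), (18, 2), (19, 2), (28, 2), (29, 2)]

Answer: 8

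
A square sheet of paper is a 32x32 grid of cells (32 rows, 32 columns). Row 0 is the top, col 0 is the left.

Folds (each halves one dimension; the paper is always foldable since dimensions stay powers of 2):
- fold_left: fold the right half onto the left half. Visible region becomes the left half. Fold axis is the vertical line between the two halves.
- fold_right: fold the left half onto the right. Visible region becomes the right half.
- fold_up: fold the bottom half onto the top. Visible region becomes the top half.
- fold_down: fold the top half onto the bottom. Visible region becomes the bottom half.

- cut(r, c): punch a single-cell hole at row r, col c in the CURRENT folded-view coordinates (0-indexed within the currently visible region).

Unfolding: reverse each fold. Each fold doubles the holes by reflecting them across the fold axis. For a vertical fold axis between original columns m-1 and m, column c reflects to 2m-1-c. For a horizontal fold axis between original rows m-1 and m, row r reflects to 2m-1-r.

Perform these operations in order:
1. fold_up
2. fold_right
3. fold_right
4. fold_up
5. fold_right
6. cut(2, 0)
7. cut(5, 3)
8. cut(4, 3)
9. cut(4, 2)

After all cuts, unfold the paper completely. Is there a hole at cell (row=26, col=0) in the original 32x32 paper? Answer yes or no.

Answer: yes

Derivation:
Op 1 fold_up: fold axis h@16; visible region now rows[0,16) x cols[0,32) = 16x32
Op 2 fold_right: fold axis v@16; visible region now rows[0,16) x cols[16,32) = 16x16
Op 3 fold_right: fold axis v@24; visible region now rows[0,16) x cols[24,32) = 16x8
Op 4 fold_up: fold axis h@8; visible region now rows[0,8) x cols[24,32) = 8x8
Op 5 fold_right: fold axis v@28; visible region now rows[0,8) x cols[28,32) = 8x4
Op 6 cut(2, 0): punch at orig (2,28); cuts so far [(2, 28)]; region rows[0,8) x cols[28,32) = 8x4
Op 7 cut(5, 3): punch at orig (5,31); cuts so far [(2, 28), (5, 31)]; region rows[0,8) x cols[28,32) = 8x4
Op 8 cut(4, 3): punch at orig (4,31); cuts so far [(2, 28), (4, 31), (5, 31)]; region rows[0,8) x cols[28,32) = 8x4
Op 9 cut(4, 2): punch at orig (4,30); cuts so far [(2, 28), (4, 30), (4, 31), (5, 31)]; region rows[0,8) x cols[28,32) = 8x4
Unfold 1 (reflect across v@28): 8 holes -> [(2, 27), (2, 28), (4, 24), (4, 25), (4, 30), (4, 31), (5, 24), (5, 31)]
Unfold 2 (reflect across h@8): 16 holes -> [(2, 27), (2, 28), (4, 24), (4, 25), (4, 30), (4, 31), (5, 24), (5, 31), (10, 24), (10, 31), (11, 24), (11, 25), (11, 30), (11, 31), (13, 27), (13, 28)]
Unfold 3 (reflect across v@24): 32 holes -> [(2, 19), (2, 20), (2, 27), (2, 28), (4, 16), (4, 17), (4, 22), (4, 23), (4, 24), (4, 25), (4, 30), (4, 31), (5, 16), (5, 23), (5, 24), (5, 31), (10, 16), (10, 23), (10, 24), (10, 31), (11, 16), (11, 17), (11, 22), (11, 23), (11, 24), (11, 25), (11, 30), (11, 31), (13, 19), (13, 20), (13, 27), (13, 28)]
Unfold 4 (reflect across v@16): 64 holes -> [(2, 3), (2, 4), (2, 11), (2, 12), (2, 19), (2, 20), (2, 27), (2, 28), (4, 0), (4, 1), (4, 6), (4, 7), (4, 8), (4, 9), (4, 14), (4, 15), (4, 16), (4, 17), (4, 22), (4, 23), (4, 24), (4, 25), (4, 30), (4, 31), (5, 0), (5, 7), (5, 8), (5, 15), (5, 16), (5, 23), (5, 24), (5, 31), (10, 0), (10, 7), (10, 8), (10, 15), (10, 16), (10, 23), (10, 24), (10, 31), (11, 0), (11, 1), (11, 6), (11, 7), (11, 8), (11, 9), (11, 14), (11, 15), (11, 16), (11, 17), (11, 22), (11, 23), (11, 24), (11, 25), (11, 30), (11, 31), (13, 3), (13, 4), (13, 11), (13, 12), (13, 19), (13, 20), (13, 27), (13, 28)]
Unfold 5 (reflect across h@16): 128 holes -> [(2, 3), (2, 4), (2, 11), (2, 12), (2, 19), (2, 20), (2, 27), (2, 28), (4, 0), (4, 1), (4, 6), (4, 7), (4, 8), (4, 9), (4, 14), (4, 15), (4, 16), (4, 17), (4, 22), (4, 23), (4, 24), (4, 25), (4, 30), (4, 31), (5, 0), (5, 7), (5, 8), (5, 15), (5, 16), (5, 23), (5, 24), (5, 31), (10, 0), (10, 7), (10, 8), (10, 15), (10, 16), (10, 23), (10, 24), (10, 31), (11, 0), (11, 1), (11, 6), (11, 7), (11, 8), (11, 9), (11, 14), (11, 15), (11, 16), (11, 17), (11, 22), (11, 23), (11, 24), (11, 25), (11, 30), (11, 31), (13, 3), (13, 4), (13, 11), (13, 12), (13, 19), (13, 20), (13, 27), (13, 28), (18, 3), (18, 4), (18, 11), (18, 12), (18, 19), (18, 20), (18, 27), (18, 28), (20, 0), (20, 1), (20, 6), (20, 7), (20, 8), (20, 9), (20, 14), (20, 15), (20, 16), (20, 17), (20, 22), (20, 23), (20, 24), (20, 25), (20, 30), (20, 31), (21, 0), (21, 7), (21, 8), (21, 15), (21, 16), (21, 23), (21, 24), (21, 31), (26, 0), (26, 7), (26, 8), (26, 15), (26, 16), (26, 23), (26, 24), (26, 31), (27, 0), (27, 1), (27, 6), (27, 7), (27, 8), (27, 9), (27, 14), (27, 15), (27, 16), (27, 17), (27, 22), (27, 23), (27, 24), (27, 25), (27, 30), (27, 31), (29, 3), (29, 4), (29, 11), (29, 12), (29, 19), (29, 20), (29, 27), (29, 28)]
Holes: [(2, 3), (2, 4), (2, 11), (2, 12), (2, 19), (2, 20), (2, 27), (2, 28), (4, 0), (4, 1), (4, 6), (4, 7), (4, 8), (4, 9), (4, 14), (4, 15), (4, 16), (4, 17), (4, 22), (4, 23), (4, 24), (4, 25), (4, 30), (4, 31), (5, 0), (5, 7), (5, 8), (5, 15), (5, 16), (5, 23), (5, 24), (5, 31), (10, 0), (10, 7), (10, 8), (10, 15), (10, 16), (10, 23), (10, 24), (10, 31), (11, 0), (11, 1), (11, 6), (11, 7), (11, 8), (11, 9), (11, 14), (11, 15), (11, 16), (11, 17), (11, 22), (11, 23), (11, 24), (11, 25), (11, 30), (11, 31), (13, 3), (13, 4), (13, 11), (13, 12), (13, 19), (13, 20), (13, 27), (13, 28), (18, 3), (18, 4), (18, 11), (18, 12), (18, 19), (18, 20), (18, 27), (18, 28), (20, 0), (20, 1), (20, 6), (20, 7), (20, 8), (20, 9), (20, 14), (20, 15), (20, 16), (20, 17), (20, 22), (20, 23), (20, 24), (20, 25), (20, 30), (20, 31), (21, 0), (21, 7), (21, 8), (21, 15), (21, 16), (21, 23), (21, 24), (21, 31), (26, 0), (26, 7), (26, 8), (26, 15), (26, 16), (26, 23), (26, 24), (26, 31), (27, 0), (27, 1), (27, 6), (27, 7), (27, 8), (27, 9), (27, 14), (27, 15), (27, 16), (27, 17), (27, 22), (27, 23), (27, 24), (27, 25), (27, 30), (27, 31), (29, 3), (29, 4), (29, 11), (29, 12), (29, 19), (29, 20), (29, 27), (29, 28)]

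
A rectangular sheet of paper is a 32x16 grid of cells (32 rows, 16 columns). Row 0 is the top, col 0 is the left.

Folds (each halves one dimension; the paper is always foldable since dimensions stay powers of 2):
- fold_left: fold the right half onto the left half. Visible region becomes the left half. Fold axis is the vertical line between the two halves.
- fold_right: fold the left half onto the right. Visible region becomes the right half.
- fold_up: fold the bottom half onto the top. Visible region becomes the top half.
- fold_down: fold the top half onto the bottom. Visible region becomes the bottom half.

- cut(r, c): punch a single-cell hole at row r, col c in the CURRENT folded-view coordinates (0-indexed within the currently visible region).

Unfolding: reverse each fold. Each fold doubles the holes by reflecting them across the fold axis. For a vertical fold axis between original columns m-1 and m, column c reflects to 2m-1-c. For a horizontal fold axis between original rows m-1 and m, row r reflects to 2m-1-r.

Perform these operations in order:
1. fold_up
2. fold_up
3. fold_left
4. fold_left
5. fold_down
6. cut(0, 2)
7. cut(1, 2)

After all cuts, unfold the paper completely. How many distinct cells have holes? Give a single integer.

Answer: 64

Derivation:
Op 1 fold_up: fold axis h@16; visible region now rows[0,16) x cols[0,16) = 16x16
Op 2 fold_up: fold axis h@8; visible region now rows[0,8) x cols[0,16) = 8x16
Op 3 fold_left: fold axis v@8; visible region now rows[0,8) x cols[0,8) = 8x8
Op 4 fold_left: fold axis v@4; visible region now rows[0,8) x cols[0,4) = 8x4
Op 5 fold_down: fold axis h@4; visible region now rows[4,8) x cols[0,4) = 4x4
Op 6 cut(0, 2): punch at orig (4,2); cuts so far [(4, 2)]; region rows[4,8) x cols[0,4) = 4x4
Op 7 cut(1, 2): punch at orig (5,2); cuts so far [(4, 2), (5, 2)]; region rows[4,8) x cols[0,4) = 4x4
Unfold 1 (reflect across h@4): 4 holes -> [(2, 2), (3, 2), (4, 2), (5, 2)]
Unfold 2 (reflect across v@4): 8 holes -> [(2, 2), (2, 5), (3, 2), (3, 5), (4, 2), (4, 5), (5, 2), (5, 5)]
Unfold 3 (reflect across v@8): 16 holes -> [(2, 2), (2, 5), (2, 10), (2, 13), (3, 2), (3, 5), (3, 10), (3, 13), (4, 2), (4, 5), (4, 10), (4, 13), (5, 2), (5, 5), (5, 10), (5, 13)]
Unfold 4 (reflect across h@8): 32 holes -> [(2, 2), (2, 5), (2, 10), (2, 13), (3, 2), (3, 5), (3, 10), (3, 13), (4, 2), (4, 5), (4, 10), (4, 13), (5, 2), (5, 5), (5, 10), (5, 13), (10, 2), (10, 5), (10, 10), (10, 13), (11, 2), (11, 5), (11, 10), (11, 13), (12, 2), (12, 5), (12, 10), (12, 13), (13, 2), (13, 5), (13, 10), (13, 13)]
Unfold 5 (reflect across h@16): 64 holes -> [(2, 2), (2, 5), (2, 10), (2, 13), (3, 2), (3, 5), (3, 10), (3, 13), (4, 2), (4, 5), (4, 10), (4, 13), (5, 2), (5, 5), (5, 10), (5, 13), (10, 2), (10, 5), (10, 10), (10, 13), (11, 2), (11, 5), (11, 10), (11, 13), (12, 2), (12, 5), (12, 10), (12, 13), (13, 2), (13, 5), (13, 10), (13, 13), (18, 2), (18, 5), (18, 10), (18, 13), (19, 2), (19, 5), (19, 10), (19, 13), (20, 2), (20, 5), (20, 10), (20, 13), (21, 2), (21, 5), (21, 10), (21, 13), (26, 2), (26, 5), (26, 10), (26, 13), (27, 2), (27, 5), (27, 10), (27, 13), (28, 2), (28, 5), (28, 10), (28, 13), (29, 2), (29, 5), (29, 10), (29, 13)]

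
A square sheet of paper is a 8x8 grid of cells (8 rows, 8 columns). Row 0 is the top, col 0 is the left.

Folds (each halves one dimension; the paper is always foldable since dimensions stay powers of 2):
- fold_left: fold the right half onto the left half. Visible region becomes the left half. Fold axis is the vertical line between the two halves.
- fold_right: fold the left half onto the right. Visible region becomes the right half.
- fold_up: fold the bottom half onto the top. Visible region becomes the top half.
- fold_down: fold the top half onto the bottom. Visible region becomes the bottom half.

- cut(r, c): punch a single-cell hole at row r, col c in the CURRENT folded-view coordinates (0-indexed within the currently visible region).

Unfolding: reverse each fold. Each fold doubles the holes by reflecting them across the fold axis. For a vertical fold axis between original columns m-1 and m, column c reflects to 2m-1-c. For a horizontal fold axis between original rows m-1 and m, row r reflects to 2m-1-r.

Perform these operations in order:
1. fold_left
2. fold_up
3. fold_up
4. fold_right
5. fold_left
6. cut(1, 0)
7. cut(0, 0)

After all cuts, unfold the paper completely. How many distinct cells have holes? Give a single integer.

Answer: 64

Derivation:
Op 1 fold_left: fold axis v@4; visible region now rows[0,8) x cols[0,4) = 8x4
Op 2 fold_up: fold axis h@4; visible region now rows[0,4) x cols[0,4) = 4x4
Op 3 fold_up: fold axis h@2; visible region now rows[0,2) x cols[0,4) = 2x4
Op 4 fold_right: fold axis v@2; visible region now rows[0,2) x cols[2,4) = 2x2
Op 5 fold_left: fold axis v@3; visible region now rows[0,2) x cols[2,3) = 2x1
Op 6 cut(1, 0): punch at orig (1,2); cuts so far [(1, 2)]; region rows[0,2) x cols[2,3) = 2x1
Op 7 cut(0, 0): punch at orig (0,2); cuts so far [(0, 2), (1, 2)]; region rows[0,2) x cols[2,3) = 2x1
Unfold 1 (reflect across v@3): 4 holes -> [(0, 2), (0, 3), (1, 2), (1, 3)]
Unfold 2 (reflect across v@2): 8 holes -> [(0, 0), (0, 1), (0, 2), (0, 3), (1, 0), (1, 1), (1, 2), (1, 3)]
Unfold 3 (reflect across h@2): 16 holes -> [(0, 0), (0, 1), (0, 2), (0, 3), (1, 0), (1, 1), (1, 2), (1, 3), (2, 0), (2, 1), (2, 2), (2, 3), (3, 0), (3, 1), (3, 2), (3, 3)]
Unfold 4 (reflect across h@4): 32 holes -> [(0, 0), (0, 1), (0, 2), (0, 3), (1, 0), (1, 1), (1, 2), (1, 3), (2, 0), (2, 1), (2, 2), (2, 3), (3, 0), (3, 1), (3, 2), (3, 3), (4, 0), (4, 1), (4, 2), (4, 3), (5, 0), (5, 1), (5, 2), (5, 3), (6, 0), (6, 1), (6, 2), (6, 3), (7, 0), (7, 1), (7, 2), (7, 3)]
Unfold 5 (reflect across v@4): 64 holes -> [(0, 0), (0, 1), (0, 2), (0, 3), (0, 4), (0, 5), (0, 6), (0, 7), (1, 0), (1, 1), (1, 2), (1, 3), (1, 4), (1, 5), (1, 6), (1, 7), (2, 0), (2, 1), (2, 2), (2, 3), (2, 4), (2, 5), (2, 6), (2, 7), (3, 0), (3, 1), (3, 2), (3, 3), (3, 4), (3, 5), (3, 6), (3, 7), (4, 0), (4, 1), (4, 2), (4, 3), (4, 4), (4, 5), (4, 6), (4, 7), (5, 0), (5, 1), (5, 2), (5, 3), (5, 4), (5, 5), (5, 6), (5, 7), (6, 0), (6, 1), (6, 2), (6, 3), (6, 4), (6, 5), (6, 6), (6, 7), (7, 0), (7, 1), (7, 2), (7, 3), (7, 4), (7, 5), (7, 6), (7, 7)]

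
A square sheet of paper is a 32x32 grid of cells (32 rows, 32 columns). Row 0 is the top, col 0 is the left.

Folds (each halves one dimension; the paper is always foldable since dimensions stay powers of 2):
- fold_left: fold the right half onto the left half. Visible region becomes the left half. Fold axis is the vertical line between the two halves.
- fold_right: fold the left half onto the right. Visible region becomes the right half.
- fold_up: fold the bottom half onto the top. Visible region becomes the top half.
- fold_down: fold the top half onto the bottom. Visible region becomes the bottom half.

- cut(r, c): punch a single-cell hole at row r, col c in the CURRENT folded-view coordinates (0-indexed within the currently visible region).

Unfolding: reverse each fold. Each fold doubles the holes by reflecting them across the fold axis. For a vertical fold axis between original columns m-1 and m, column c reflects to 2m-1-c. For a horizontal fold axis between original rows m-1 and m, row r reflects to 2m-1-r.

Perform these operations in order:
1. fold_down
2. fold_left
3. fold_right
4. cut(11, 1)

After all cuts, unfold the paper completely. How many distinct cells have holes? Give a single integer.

Op 1 fold_down: fold axis h@16; visible region now rows[16,32) x cols[0,32) = 16x32
Op 2 fold_left: fold axis v@16; visible region now rows[16,32) x cols[0,16) = 16x16
Op 3 fold_right: fold axis v@8; visible region now rows[16,32) x cols[8,16) = 16x8
Op 4 cut(11, 1): punch at orig (27,9); cuts so far [(27, 9)]; region rows[16,32) x cols[8,16) = 16x8
Unfold 1 (reflect across v@8): 2 holes -> [(27, 6), (27, 9)]
Unfold 2 (reflect across v@16): 4 holes -> [(27, 6), (27, 9), (27, 22), (27, 25)]
Unfold 3 (reflect across h@16): 8 holes -> [(4, 6), (4, 9), (4, 22), (4, 25), (27, 6), (27, 9), (27, 22), (27, 25)]

Answer: 8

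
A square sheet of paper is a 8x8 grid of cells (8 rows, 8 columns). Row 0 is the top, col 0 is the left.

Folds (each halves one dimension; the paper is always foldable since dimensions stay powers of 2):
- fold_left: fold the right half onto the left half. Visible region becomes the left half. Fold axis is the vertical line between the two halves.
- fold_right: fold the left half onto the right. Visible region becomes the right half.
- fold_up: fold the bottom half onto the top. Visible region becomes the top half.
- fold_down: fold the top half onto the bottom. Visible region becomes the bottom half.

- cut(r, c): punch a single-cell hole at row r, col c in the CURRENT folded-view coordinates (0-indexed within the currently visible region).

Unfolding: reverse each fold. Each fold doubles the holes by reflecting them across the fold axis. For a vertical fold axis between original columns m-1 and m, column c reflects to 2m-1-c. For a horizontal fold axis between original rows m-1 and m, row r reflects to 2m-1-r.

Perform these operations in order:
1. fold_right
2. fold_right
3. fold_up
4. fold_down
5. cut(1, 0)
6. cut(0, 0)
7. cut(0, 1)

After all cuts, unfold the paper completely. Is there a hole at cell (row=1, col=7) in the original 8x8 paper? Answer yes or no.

Op 1 fold_right: fold axis v@4; visible region now rows[0,8) x cols[4,8) = 8x4
Op 2 fold_right: fold axis v@6; visible region now rows[0,8) x cols[6,8) = 8x2
Op 3 fold_up: fold axis h@4; visible region now rows[0,4) x cols[6,8) = 4x2
Op 4 fold_down: fold axis h@2; visible region now rows[2,4) x cols[6,8) = 2x2
Op 5 cut(1, 0): punch at orig (3,6); cuts so far [(3, 6)]; region rows[2,4) x cols[6,8) = 2x2
Op 6 cut(0, 0): punch at orig (2,6); cuts so far [(2, 6), (3, 6)]; region rows[2,4) x cols[6,8) = 2x2
Op 7 cut(0, 1): punch at orig (2,7); cuts so far [(2, 6), (2, 7), (3, 6)]; region rows[2,4) x cols[6,8) = 2x2
Unfold 1 (reflect across h@2): 6 holes -> [(0, 6), (1, 6), (1, 7), (2, 6), (2, 7), (3, 6)]
Unfold 2 (reflect across h@4): 12 holes -> [(0, 6), (1, 6), (1, 7), (2, 6), (2, 7), (3, 6), (4, 6), (5, 6), (5, 7), (6, 6), (6, 7), (7, 6)]
Unfold 3 (reflect across v@6): 24 holes -> [(0, 5), (0, 6), (1, 4), (1, 5), (1, 6), (1, 7), (2, 4), (2, 5), (2, 6), (2, 7), (3, 5), (3, 6), (4, 5), (4, 6), (5, 4), (5, 5), (5, 6), (5, 7), (6, 4), (6, 5), (6, 6), (6, 7), (7, 5), (7, 6)]
Unfold 4 (reflect across v@4): 48 holes -> [(0, 1), (0, 2), (0, 5), (0, 6), (1, 0), (1, 1), (1, 2), (1, 3), (1, 4), (1, 5), (1, 6), (1, 7), (2, 0), (2, 1), (2, 2), (2, 3), (2, 4), (2, 5), (2, 6), (2, 7), (3, 1), (3, 2), (3, 5), (3, 6), (4, 1), (4, 2), (4, 5), (4, 6), (5, 0), (5, 1), (5, 2), (5, 3), (5, 4), (5, 5), (5, 6), (5, 7), (6, 0), (6, 1), (6, 2), (6, 3), (6, 4), (6, 5), (6, 6), (6, 7), (7, 1), (7, 2), (7, 5), (7, 6)]
Holes: [(0, 1), (0, 2), (0, 5), (0, 6), (1, 0), (1, 1), (1, 2), (1, 3), (1, 4), (1, 5), (1, 6), (1, 7), (2, 0), (2, 1), (2, 2), (2, 3), (2, 4), (2, 5), (2, 6), (2, 7), (3, 1), (3, 2), (3, 5), (3, 6), (4, 1), (4, 2), (4, 5), (4, 6), (5, 0), (5, 1), (5, 2), (5, 3), (5, 4), (5, 5), (5, 6), (5, 7), (6, 0), (6, 1), (6, 2), (6, 3), (6, 4), (6, 5), (6, 6), (6, 7), (7, 1), (7, 2), (7, 5), (7, 6)]

Answer: yes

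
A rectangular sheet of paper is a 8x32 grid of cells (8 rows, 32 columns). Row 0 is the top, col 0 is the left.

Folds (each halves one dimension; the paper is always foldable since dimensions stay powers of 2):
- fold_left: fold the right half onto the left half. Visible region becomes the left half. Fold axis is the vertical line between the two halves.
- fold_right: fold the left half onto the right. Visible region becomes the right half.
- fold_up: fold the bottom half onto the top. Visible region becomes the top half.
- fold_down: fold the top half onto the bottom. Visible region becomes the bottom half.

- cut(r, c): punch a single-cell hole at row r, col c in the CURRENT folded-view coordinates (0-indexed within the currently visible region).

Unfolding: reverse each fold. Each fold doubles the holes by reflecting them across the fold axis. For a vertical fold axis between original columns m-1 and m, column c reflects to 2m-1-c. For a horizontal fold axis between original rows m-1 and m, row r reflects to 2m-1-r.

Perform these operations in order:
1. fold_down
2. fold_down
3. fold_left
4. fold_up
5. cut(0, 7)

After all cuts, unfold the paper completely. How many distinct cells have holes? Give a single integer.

Answer: 16

Derivation:
Op 1 fold_down: fold axis h@4; visible region now rows[4,8) x cols[0,32) = 4x32
Op 2 fold_down: fold axis h@6; visible region now rows[6,8) x cols[0,32) = 2x32
Op 3 fold_left: fold axis v@16; visible region now rows[6,8) x cols[0,16) = 2x16
Op 4 fold_up: fold axis h@7; visible region now rows[6,7) x cols[0,16) = 1x16
Op 5 cut(0, 7): punch at orig (6,7); cuts so far [(6, 7)]; region rows[6,7) x cols[0,16) = 1x16
Unfold 1 (reflect across h@7): 2 holes -> [(6, 7), (7, 7)]
Unfold 2 (reflect across v@16): 4 holes -> [(6, 7), (6, 24), (7, 7), (7, 24)]
Unfold 3 (reflect across h@6): 8 holes -> [(4, 7), (4, 24), (5, 7), (5, 24), (6, 7), (6, 24), (7, 7), (7, 24)]
Unfold 4 (reflect across h@4): 16 holes -> [(0, 7), (0, 24), (1, 7), (1, 24), (2, 7), (2, 24), (3, 7), (3, 24), (4, 7), (4, 24), (5, 7), (5, 24), (6, 7), (6, 24), (7, 7), (7, 24)]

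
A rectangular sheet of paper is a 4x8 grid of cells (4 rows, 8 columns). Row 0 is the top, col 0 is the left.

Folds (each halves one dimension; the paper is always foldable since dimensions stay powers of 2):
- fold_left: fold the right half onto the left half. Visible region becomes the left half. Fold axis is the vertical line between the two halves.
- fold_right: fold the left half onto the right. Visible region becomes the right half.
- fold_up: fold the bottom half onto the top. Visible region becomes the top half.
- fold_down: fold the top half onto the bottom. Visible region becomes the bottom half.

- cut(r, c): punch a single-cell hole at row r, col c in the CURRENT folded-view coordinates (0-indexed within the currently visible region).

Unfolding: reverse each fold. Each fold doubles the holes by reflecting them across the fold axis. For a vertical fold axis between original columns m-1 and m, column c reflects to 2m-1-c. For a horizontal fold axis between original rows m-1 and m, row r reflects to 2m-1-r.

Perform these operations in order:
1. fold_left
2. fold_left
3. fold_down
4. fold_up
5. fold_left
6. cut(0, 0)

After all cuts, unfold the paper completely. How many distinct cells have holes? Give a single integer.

Answer: 32

Derivation:
Op 1 fold_left: fold axis v@4; visible region now rows[0,4) x cols[0,4) = 4x4
Op 2 fold_left: fold axis v@2; visible region now rows[0,4) x cols[0,2) = 4x2
Op 3 fold_down: fold axis h@2; visible region now rows[2,4) x cols[0,2) = 2x2
Op 4 fold_up: fold axis h@3; visible region now rows[2,3) x cols[0,2) = 1x2
Op 5 fold_left: fold axis v@1; visible region now rows[2,3) x cols[0,1) = 1x1
Op 6 cut(0, 0): punch at orig (2,0); cuts so far [(2, 0)]; region rows[2,3) x cols[0,1) = 1x1
Unfold 1 (reflect across v@1): 2 holes -> [(2, 0), (2, 1)]
Unfold 2 (reflect across h@3): 4 holes -> [(2, 0), (2, 1), (3, 0), (3, 1)]
Unfold 3 (reflect across h@2): 8 holes -> [(0, 0), (0, 1), (1, 0), (1, 1), (2, 0), (2, 1), (3, 0), (3, 1)]
Unfold 4 (reflect across v@2): 16 holes -> [(0, 0), (0, 1), (0, 2), (0, 3), (1, 0), (1, 1), (1, 2), (1, 3), (2, 0), (2, 1), (2, 2), (2, 3), (3, 0), (3, 1), (3, 2), (3, 3)]
Unfold 5 (reflect across v@4): 32 holes -> [(0, 0), (0, 1), (0, 2), (0, 3), (0, 4), (0, 5), (0, 6), (0, 7), (1, 0), (1, 1), (1, 2), (1, 3), (1, 4), (1, 5), (1, 6), (1, 7), (2, 0), (2, 1), (2, 2), (2, 3), (2, 4), (2, 5), (2, 6), (2, 7), (3, 0), (3, 1), (3, 2), (3, 3), (3, 4), (3, 5), (3, 6), (3, 7)]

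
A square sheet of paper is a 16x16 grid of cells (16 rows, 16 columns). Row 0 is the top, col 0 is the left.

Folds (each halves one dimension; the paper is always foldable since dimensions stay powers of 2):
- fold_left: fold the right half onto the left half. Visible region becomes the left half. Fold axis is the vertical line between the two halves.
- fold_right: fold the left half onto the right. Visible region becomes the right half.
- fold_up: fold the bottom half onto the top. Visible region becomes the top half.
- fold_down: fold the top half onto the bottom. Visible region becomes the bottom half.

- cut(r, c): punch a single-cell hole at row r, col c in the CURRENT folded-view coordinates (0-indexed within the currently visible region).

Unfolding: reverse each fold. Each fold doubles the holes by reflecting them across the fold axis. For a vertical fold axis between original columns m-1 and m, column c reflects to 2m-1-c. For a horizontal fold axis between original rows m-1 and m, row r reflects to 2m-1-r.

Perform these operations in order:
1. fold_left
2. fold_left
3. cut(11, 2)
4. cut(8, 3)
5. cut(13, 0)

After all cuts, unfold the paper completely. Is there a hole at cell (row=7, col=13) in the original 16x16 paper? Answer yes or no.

Answer: no

Derivation:
Op 1 fold_left: fold axis v@8; visible region now rows[0,16) x cols[0,8) = 16x8
Op 2 fold_left: fold axis v@4; visible region now rows[0,16) x cols[0,4) = 16x4
Op 3 cut(11, 2): punch at orig (11,2); cuts so far [(11, 2)]; region rows[0,16) x cols[0,4) = 16x4
Op 4 cut(8, 3): punch at orig (8,3); cuts so far [(8, 3), (11, 2)]; region rows[0,16) x cols[0,4) = 16x4
Op 5 cut(13, 0): punch at orig (13,0); cuts so far [(8, 3), (11, 2), (13, 0)]; region rows[0,16) x cols[0,4) = 16x4
Unfold 1 (reflect across v@4): 6 holes -> [(8, 3), (8, 4), (11, 2), (11, 5), (13, 0), (13, 7)]
Unfold 2 (reflect across v@8): 12 holes -> [(8, 3), (8, 4), (8, 11), (8, 12), (11, 2), (11, 5), (11, 10), (11, 13), (13, 0), (13, 7), (13, 8), (13, 15)]
Holes: [(8, 3), (8, 4), (8, 11), (8, 12), (11, 2), (11, 5), (11, 10), (11, 13), (13, 0), (13, 7), (13, 8), (13, 15)]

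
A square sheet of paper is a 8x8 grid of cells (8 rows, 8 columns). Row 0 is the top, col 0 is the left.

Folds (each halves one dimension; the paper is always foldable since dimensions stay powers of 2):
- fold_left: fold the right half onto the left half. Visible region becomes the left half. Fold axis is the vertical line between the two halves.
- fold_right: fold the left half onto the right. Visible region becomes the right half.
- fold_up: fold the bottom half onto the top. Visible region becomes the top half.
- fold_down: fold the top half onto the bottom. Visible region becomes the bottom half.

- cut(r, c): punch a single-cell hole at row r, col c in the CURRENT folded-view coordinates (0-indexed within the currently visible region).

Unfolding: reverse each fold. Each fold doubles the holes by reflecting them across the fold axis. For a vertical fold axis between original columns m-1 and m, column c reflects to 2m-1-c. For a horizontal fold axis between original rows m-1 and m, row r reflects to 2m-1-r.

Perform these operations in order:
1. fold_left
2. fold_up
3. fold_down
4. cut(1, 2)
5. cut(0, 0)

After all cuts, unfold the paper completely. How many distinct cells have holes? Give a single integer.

Answer: 16

Derivation:
Op 1 fold_left: fold axis v@4; visible region now rows[0,8) x cols[0,4) = 8x4
Op 2 fold_up: fold axis h@4; visible region now rows[0,4) x cols[0,4) = 4x4
Op 3 fold_down: fold axis h@2; visible region now rows[2,4) x cols[0,4) = 2x4
Op 4 cut(1, 2): punch at orig (3,2); cuts so far [(3, 2)]; region rows[2,4) x cols[0,4) = 2x4
Op 5 cut(0, 0): punch at orig (2,0); cuts so far [(2, 0), (3, 2)]; region rows[2,4) x cols[0,4) = 2x4
Unfold 1 (reflect across h@2): 4 holes -> [(0, 2), (1, 0), (2, 0), (3, 2)]
Unfold 2 (reflect across h@4): 8 holes -> [(0, 2), (1, 0), (2, 0), (3, 2), (4, 2), (5, 0), (6, 0), (7, 2)]
Unfold 3 (reflect across v@4): 16 holes -> [(0, 2), (0, 5), (1, 0), (1, 7), (2, 0), (2, 7), (3, 2), (3, 5), (4, 2), (4, 5), (5, 0), (5, 7), (6, 0), (6, 7), (7, 2), (7, 5)]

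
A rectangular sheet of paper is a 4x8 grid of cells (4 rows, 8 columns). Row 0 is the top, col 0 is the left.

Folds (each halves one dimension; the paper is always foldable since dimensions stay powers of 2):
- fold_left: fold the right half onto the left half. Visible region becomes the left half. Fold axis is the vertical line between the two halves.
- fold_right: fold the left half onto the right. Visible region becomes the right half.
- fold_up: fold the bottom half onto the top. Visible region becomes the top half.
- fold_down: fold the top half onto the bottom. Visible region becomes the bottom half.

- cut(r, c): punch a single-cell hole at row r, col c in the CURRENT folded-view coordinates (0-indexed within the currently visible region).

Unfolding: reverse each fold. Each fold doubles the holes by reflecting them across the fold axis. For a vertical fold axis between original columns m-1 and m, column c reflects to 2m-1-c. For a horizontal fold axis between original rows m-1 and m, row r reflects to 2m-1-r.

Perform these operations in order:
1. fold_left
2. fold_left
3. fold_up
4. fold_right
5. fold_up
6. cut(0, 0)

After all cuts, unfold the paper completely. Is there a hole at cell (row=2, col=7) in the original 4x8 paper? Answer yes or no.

Answer: yes

Derivation:
Op 1 fold_left: fold axis v@4; visible region now rows[0,4) x cols[0,4) = 4x4
Op 2 fold_left: fold axis v@2; visible region now rows[0,4) x cols[0,2) = 4x2
Op 3 fold_up: fold axis h@2; visible region now rows[0,2) x cols[0,2) = 2x2
Op 4 fold_right: fold axis v@1; visible region now rows[0,2) x cols[1,2) = 2x1
Op 5 fold_up: fold axis h@1; visible region now rows[0,1) x cols[1,2) = 1x1
Op 6 cut(0, 0): punch at orig (0,1); cuts so far [(0, 1)]; region rows[0,1) x cols[1,2) = 1x1
Unfold 1 (reflect across h@1): 2 holes -> [(0, 1), (1, 1)]
Unfold 2 (reflect across v@1): 4 holes -> [(0, 0), (0, 1), (1, 0), (1, 1)]
Unfold 3 (reflect across h@2): 8 holes -> [(0, 0), (0, 1), (1, 0), (1, 1), (2, 0), (2, 1), (3, 0), (3, 1)]
Unfold 4 (reflect across v@2): 16 holes -> [(0, 0), (0, 1), (0, 2), (0, 3), (1, 0), (1, 1), (1, 2), (1, 3), (2, 0), (2, 1), (2, 2), (2, 3), (3, 0), (3, 1), (3, 2), (3, 3)]
Unfold 5 (reflect across v@4): 32 holes -> [(0, 0), (0, 1), (0, 2), (0, 3), (0, 4), (0, 5), (0, 6), (0, 7), (1, 0), (1, 1), (1, 2), (1, 3), (1, 4), (1, 5), (1, 6), (1, 7), (2, 0), (2, 1), (2, 2), (2, 3), (2, 4), (2, 5), (2, 6), (2, 7), (3, 0), (3, 1), (3, 2), (3, 3), (3, 4), (3, 5), (3, 6), (3, 7)]
Holes: [(0, 0), (0, 1), (0, 2), (0, 3), (0, 4), (0, 5), (0, 6), (0, 7), (1, 0), (1, 1), (1, 2), (1, 3), (1, 4), (1, 5), (1, 6), (1, 7), (2, 0), (2, 1), (2, 2), (2, 3), (2, 4), (2, 5), (2, 6), (2, 7), (3, 0), (3, 1), (3, 2), (3, 3), (3, 4), (3, 5), (3, 6), (3, 7)]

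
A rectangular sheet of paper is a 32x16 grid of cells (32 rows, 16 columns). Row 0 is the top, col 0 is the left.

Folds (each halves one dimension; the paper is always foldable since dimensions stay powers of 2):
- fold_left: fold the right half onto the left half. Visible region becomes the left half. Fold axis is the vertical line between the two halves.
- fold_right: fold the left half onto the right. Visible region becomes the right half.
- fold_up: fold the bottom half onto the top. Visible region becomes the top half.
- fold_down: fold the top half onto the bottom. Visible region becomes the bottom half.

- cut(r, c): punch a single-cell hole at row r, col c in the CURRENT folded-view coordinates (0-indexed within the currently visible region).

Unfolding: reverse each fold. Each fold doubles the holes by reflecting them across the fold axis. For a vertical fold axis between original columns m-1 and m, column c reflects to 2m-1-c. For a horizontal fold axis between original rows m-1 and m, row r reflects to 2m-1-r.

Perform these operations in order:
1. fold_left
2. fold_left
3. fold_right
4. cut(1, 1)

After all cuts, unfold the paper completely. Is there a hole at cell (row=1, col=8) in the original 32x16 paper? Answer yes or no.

Answer: yes

Derivation:
Op 1 fold_left: fold axis v@8; visible region now rows[0,32) x cols[0,8) = 32x8
Op 2 fold_left: fold axis v@4; visible region now rows[0,32) x cols[0,4) = 32x4
Op 3 fold_right: fold axis v@2; visible region now rows[0,32) x cols[2,4) = 32x2
Op 4 cut(1, 1): punch at orig (1,3); cuts so far [(1, 3)]; region rows[0,32) x cols[2,4) = 32x2
Unfold 1 (reflect across v@2): 2 holes -> [(1, 0), (1, 3)]
Unfold 2 (reflect across v@4): 4 holes -> [(1, 0), (1, 3), (1, 4), (1, 7)]
Unfold 3 (reflect across v@8): 8 holes -> [(1, 0), (1, 3), (1, 4), (1, 7), (1, 8), (1, 11), (1, 12), (1, 15)]
Holes: [(1, 0), (1, 3), (1, 4), (1, 7), (1, 8), (1, 11), (1, 12), (1, 15)]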